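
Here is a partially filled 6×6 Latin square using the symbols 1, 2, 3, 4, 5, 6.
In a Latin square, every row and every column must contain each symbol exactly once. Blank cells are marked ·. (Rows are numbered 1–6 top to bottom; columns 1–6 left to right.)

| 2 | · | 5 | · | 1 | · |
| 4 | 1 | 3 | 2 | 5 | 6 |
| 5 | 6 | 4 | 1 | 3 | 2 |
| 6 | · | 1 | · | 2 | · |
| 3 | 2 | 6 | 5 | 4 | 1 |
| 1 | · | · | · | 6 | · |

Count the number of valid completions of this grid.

Row 1, column 2: eliminating its row and column leaves {3, 4}.
Row 1, column 4: eliminating its row and column leaves {3, 4, 6}.
Row 1, column 6: eliminating its row and column leaves {3, 4}.
Row 4, column 2: eliminating its row and column leaves {3, 4, 5}.
Row 4, column 4: eliminating its row and column leaves {3, 4}.
Row 4, column 6: eliminating its row and column leaves {3, 4, 5}.
Row 6, column 2: eliminating its row and column leaves {3, 4, 5}.
Row 6, column 3: eliminating its row and column leaves {2}.
Row 6, column 4: eliminating its row and column leaves {3, 4}.
Row 6, column 6: eliminating its row and column leaves {3, 4, 5}.
Enumerating the assignments across these blanks that avoid any row or column repeat gives 4 completions.

4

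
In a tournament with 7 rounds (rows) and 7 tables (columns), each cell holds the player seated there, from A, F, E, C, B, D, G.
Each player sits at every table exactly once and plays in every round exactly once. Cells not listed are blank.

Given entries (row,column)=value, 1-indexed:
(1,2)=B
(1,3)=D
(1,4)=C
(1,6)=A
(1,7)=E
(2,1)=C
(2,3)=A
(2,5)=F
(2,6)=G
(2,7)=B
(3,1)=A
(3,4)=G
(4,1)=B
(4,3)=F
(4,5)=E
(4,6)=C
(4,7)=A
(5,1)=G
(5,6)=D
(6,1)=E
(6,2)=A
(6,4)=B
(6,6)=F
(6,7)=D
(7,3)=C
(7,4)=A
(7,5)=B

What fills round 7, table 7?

G

Round 1, table 1: round 1 has {A, E, C, B, D} and table 1 has {A, E, C, B, G}, leaving only F.
Round 1, table 5: round 1 has {A, F, E, C, B, D} and table 5 has {F, E, B}, leaving only G.
Round 4, table 4: round 4 has {A, F, E, C, B} and table 4 has {A, C, B, G}, leaving only D.
Round 2, table 4: round 2 has {A, F, C, B, G} and table 4 has {A, C, B, D, G}, leaving only E.
Round 2, table 2: round 2 has {A, F, E, C, B, G} and table 2 has {A, B}, leaving only D.
Round 4, table 2: round 4 has {A, F, E, C, B, D} and table 2 has {A, B, D}, leaving only G.
Round 5, table 4: round 5 has {D, G} and table 4 has {A, E, C, B, D, G}, leaving only F.
Round 5, table 7: round 5 has {F, D, G} and table 7 has {A, E, B, D}, leaving only C.
Round 3, table 7: round 3 has {A, G} and table 7 has {A, E, C, B, D}, leaving only F.
Round 7 already has {A, C, B} and table 7 already has {A, F, E, C, B, D}, so round 7, table 7 must be G.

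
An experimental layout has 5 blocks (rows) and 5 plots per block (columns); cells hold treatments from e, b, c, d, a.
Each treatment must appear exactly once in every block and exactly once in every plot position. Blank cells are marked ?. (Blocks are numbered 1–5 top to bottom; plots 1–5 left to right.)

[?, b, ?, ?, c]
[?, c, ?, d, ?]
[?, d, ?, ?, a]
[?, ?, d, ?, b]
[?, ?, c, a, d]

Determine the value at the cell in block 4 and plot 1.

e

Block 1, plot 4: block 1 has {b, c} and plot 4 has {d, a}, leaving only e.
Block 1, plot 3: block 1 has {e, b, c} and plot 3 has {c, d}, leaving only a.
Block 1, plot 1: block 1 has {e, b, c, a} and plot 1 has {}, leaving only d.
Block 2, plot 5: block 2 has {c, d} and plot 5 has {b, c, d, a}, leaving only e.
Block 2, plot 3: block 2 has {e, c, d} and plot 3 has {c, d, a}, leaving only b.
Block 2, plot 1: block 2 has {e, b, c, d} and plot 1 has {d}, leaving only a.
Block 3, plot 3: block 3 has {d, a} and plot 3 has {b, c, d, a}, leaving only e.
Block 4, plot 4: block 4 has {b, d} and plot 4 has {e, d, a}, leaving only c.
Block 4 already has {b, c, d} and plot 1 already has {d, a}, so block 4, plot 1 must be e.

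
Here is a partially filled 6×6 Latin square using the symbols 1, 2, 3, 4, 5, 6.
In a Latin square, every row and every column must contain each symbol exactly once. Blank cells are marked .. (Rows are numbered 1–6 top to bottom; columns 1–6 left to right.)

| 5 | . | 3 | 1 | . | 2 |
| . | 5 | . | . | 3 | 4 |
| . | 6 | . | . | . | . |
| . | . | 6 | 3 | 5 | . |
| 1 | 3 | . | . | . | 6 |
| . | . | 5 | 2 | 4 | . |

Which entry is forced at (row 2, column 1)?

Row 1, column 2: row 1 has {1, 2, 3, 5} and column 2 has {3, 5, 6}, leaving only 4.
Row 1, column 5: row 1 has {1, 2, 3, 4, 5} and column 5 has {3, 4, 5}, leaving only 6.
Row 2, column 4: row 2 has {3, 4, 5} and column 4 has {1, 2, 3}, leaving only 6.
Row 2 already has {3, 4, 5, 6} and column 1 already has {1, 5}, so row 2, column 1 must be 2.

2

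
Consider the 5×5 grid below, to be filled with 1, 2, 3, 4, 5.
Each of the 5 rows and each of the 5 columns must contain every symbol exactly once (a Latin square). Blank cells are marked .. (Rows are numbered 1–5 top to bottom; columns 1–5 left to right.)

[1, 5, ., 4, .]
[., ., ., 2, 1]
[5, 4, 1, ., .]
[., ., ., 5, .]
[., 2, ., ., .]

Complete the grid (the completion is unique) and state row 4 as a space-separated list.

2 1 3 5 4

Row 2, column 2: row 2 has {1, 2} and column 2 has {2, 4, 5}, leaving only 3.
Row 4, column 2: row 4 has {5} and column 2 has {2, 3, 4, 5}, leaving only 1.
Row 2, column 1: row 2 has {1, 2, 3} and column 1 has {1, 5}, leaving only 4.
Row 2, column 3: row 2 has {1, 2, 3, 4} and column 3 has {1}, leaving only 5.
Row 3, column 4: row 3 has {1, 4, 5} and column 4 has {2, 4, 5}, leaving only 3.
Row 3, column 5: row 3 has {1, 3, 4, 5} and column 5 has {1}, leaving only 2.
Row 1, column 5: row 1 has {1, 4, 5} and column 5 has {1, 2}, leaving only 3.
Row 4, column 5: row 4 has {1, 5} and column 5 has {1, 2, 3}, leaving only 4.
Row 1, column 3: row 1 has {1, 3, 4, 5} and column 3 has {1, 5}, leaving only 2.
Row 4, column 3: row 4 has {1, 4, 5} and column 3 has {1, 2, 5}, leaving only 3.
Row 4, column 1: row 4 has {1, 3, 4, 5} and column 1 has {1, 4, 5}, leaving only 2.
So row 4 reads: 2 1 3 5 4.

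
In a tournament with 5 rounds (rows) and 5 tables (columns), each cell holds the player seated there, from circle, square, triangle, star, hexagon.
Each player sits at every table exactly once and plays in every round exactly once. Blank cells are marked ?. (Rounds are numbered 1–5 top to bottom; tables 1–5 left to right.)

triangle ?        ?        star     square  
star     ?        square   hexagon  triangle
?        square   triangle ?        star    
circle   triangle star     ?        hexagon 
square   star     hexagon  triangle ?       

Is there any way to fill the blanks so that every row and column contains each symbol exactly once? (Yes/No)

Yes

No round or table among the givens repeats a symbol, and propagating forced cells runs into no contradiction.
One valid completion exists (for instance, triangle hexagon circle star square / star circle square hexagon triangle / hexagon square triangle circle star / circle triangle star square hexagon / square star hexagon triangle circle).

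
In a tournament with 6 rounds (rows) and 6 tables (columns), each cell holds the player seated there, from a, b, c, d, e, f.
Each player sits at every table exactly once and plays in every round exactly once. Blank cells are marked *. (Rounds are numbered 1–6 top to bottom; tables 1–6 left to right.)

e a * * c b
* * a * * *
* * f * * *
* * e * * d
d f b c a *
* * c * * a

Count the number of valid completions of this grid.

24

Round 1, table 3: eliminating its round and table leaves {d}.
Round 1, table 4: eliminating its round and table leaves {d, f}.
Round 2, table 1: eliminating its round and table leaves {b, c, f}.
Round 2, table 2: eliminating its round and table leaves {b, c, d, e}.
Round 2, table 4: eliminating its round and table leaves {b, d, e, f}.
Round 2, table 5: eliminating its round and table leaves {b, d, e, f}.
Round 2, table 6: eliminating its round and table leaves {c, e, f}.
Round 3, table 1: eliminating its round and table leaves {a, b, c}.
Round 3, table 2: eliminating its round and table leaves {b, c, d, e}.
Round 3, table 4: eliminating its round and table leaves {a, b, d, e}.
Round 3, table 5: eliminating its round and table leaves {b, d, e}.
Round 3, table 6: eliminating its round and table leaves {c, e}.
Round 4, table 1: eliminating its round and table leaves {a, b, c, f}.
Round 4, table 2: eliminating its round and table leaves {b, c}.
Round 4, table 4: eliminating its round and table leaves {a, b, f}.
Round 4, table 5: eliminating its round and table leaves {b, f}.
Round 5, table 6: eliminating its round and table leaves {e}.
Round 6, table 1: eliminating its round and table leaves {b, f}.
Round 6, table 2: eliminating its round and table leaves {b, d, e}.
Round 6, table 4: eliminating its round and table leaves {b, d, e, f}.
Round 6, table 5: eliminating its round and table leaves {b, d, e, f}.
Enumerating the assignments across these blanks that avoid any round or table repeat gives 24 completions.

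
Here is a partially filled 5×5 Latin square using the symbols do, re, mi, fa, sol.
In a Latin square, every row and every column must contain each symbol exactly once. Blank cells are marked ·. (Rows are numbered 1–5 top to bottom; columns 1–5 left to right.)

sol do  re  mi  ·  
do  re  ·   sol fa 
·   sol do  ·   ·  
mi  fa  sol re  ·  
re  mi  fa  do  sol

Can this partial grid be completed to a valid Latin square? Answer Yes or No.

Row 1, column 5: row 1 together with column 5 already contain {do, re, mi, fa, sol} — every symbol — so nothing can go there. The grid has no valid completion.

No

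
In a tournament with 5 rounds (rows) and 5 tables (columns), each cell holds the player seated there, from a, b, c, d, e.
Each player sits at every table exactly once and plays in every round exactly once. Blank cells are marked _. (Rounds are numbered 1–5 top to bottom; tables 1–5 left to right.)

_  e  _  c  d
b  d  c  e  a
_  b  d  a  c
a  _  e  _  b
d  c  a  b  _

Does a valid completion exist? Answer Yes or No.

No

Round 1, table 1: round 1 together with table 1 already contain {a, b, c, d, e} — every symbol — so nothing can go there. The grid has no valid completion.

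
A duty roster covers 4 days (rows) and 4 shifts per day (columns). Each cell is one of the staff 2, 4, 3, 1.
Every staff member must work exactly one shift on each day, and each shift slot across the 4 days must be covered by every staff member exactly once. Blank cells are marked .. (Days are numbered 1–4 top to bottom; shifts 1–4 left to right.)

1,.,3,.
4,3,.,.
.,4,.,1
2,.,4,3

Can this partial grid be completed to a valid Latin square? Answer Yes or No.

No day or shift among the givens repeats a symbol, and propagating forced cells runs into no contradiction.
One valid completion exists (for instance, 1 2 3 4 / 4 3 1 2 / 3 4 2 1 / 2 1 4 3).

Yes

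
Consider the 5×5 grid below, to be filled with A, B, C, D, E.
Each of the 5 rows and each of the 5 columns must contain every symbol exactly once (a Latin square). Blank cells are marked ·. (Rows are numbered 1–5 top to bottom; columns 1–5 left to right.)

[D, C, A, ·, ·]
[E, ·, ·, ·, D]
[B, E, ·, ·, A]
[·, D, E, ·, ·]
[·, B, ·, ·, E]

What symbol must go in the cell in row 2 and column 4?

C

Row 1, column 5: row 1 has {A, C, D} and column 5 has {A, D, E}, leaving only B.
Row 1, column 4: row 1 has {A, B, C, D} and column 4 has {}, leaving only E.
Row 2, column 2: row 2 has {D, E} and column 2 has {B, C, D, E}, leaving only A.
Row 4, column 5: row 4 has {D, E} and column 5 has {A, B, D, E}, leaving only C.
Row 4, column 1: row 4 has {C, D, E} and column 1 has {B, D, E}, leaving only A.
Row 4, column 4: row 4 has {A, C, D, E} and column 4 has {E}, leaving only B.
Row 2 already has {A, D, E} and column 4 already has {B, E}, so row 2, column 4 must be C.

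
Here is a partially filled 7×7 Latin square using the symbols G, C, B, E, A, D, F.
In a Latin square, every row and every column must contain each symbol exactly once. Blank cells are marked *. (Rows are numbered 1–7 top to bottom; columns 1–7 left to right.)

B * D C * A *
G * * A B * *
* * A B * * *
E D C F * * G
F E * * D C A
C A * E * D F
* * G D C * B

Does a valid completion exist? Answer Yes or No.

Row 1, column 7: row 1 has {C, B, A, D} and column 7 has {G, B, A, F}, so it must be E.
Row 3, column 1: row 3 has {B, A} and column 1 has {G, C, B, E, F}, so it must be D.
Row 3, column 7: row 3 has {B, A, D} and column 7 has {G, B, E, A, F}, so it must be C.
Row 2, column 7: row 2 has {G, B, A} and column 7 has {G, C, B, E, A, F}, so it must be D.
Row 4, column 5: row 4 has {G, C, E, D, F} and column 5 has {C, B, D}, so it must be A.
Row 4, column 6: row 4 has {G, C, E, A, D, F} and column 6 has {C, A, D}, so it must be B.
Row 5, column 3: row 5 has {C, E, A, D, F} and column 3 has {G, C, A, D}, so it must be B.
Now row 6, column 3: row 6 together with column 3 already contain {G, C, B, E, A, D, F} — every symbol — so nothing can go there. The grid has no valid completion.

No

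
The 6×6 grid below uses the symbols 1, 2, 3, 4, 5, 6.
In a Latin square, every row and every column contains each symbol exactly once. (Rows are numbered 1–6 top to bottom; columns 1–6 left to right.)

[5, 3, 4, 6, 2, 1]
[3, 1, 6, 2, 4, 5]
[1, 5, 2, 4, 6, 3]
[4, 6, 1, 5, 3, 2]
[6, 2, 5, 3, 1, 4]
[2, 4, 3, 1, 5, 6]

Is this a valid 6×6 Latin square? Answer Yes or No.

Each row is a permutation of the 6 symbols, and so is each column.

Yes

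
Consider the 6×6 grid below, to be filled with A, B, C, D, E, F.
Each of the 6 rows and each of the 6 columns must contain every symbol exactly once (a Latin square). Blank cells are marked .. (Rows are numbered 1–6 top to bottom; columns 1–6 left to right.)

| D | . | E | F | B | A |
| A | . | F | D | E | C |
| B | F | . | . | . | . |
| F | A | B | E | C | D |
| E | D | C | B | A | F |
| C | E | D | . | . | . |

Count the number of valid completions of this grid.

Row 1, column 2: eliminating its row and column leaves {C}.
Row 2, column 2: eliminating its row and column leaves {B}.
Row 3, column 3: eliminating its row and column leaves {A}.
Row 3, column 4: eliminating its row and column leaves {A, C}.
Row 3, column 5: eliminating its row and column leaves {D}.
Row 3, column 6: eliminating its row and column leaves {E}.
Row 6, column 4: eliminating its row and column leaves {A}.
Row 6, column 5: eliminating its row and column leaves {F}.
Row 6, column 6: eliminating its row and column leaves {B}.
Only one assignment across all blanks avoids any row or column repeat, giving 1 completion.

1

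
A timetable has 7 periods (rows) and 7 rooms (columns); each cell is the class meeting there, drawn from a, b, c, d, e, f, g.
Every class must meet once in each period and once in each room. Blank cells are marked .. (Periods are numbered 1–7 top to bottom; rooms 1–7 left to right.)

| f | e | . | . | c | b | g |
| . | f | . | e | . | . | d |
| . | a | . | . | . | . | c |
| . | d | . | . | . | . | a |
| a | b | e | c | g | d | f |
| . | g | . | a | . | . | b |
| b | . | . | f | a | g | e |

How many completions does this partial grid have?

14

Period 1, room 3: eliminating its period and room leaves {a, d}.
Period 1, room 4: eliminating its period and room leaves {d}.
Period 2, room 1: eliminating its period and room leaves {c, g}.
Period 2, room 3: eliminating its period and room leaves {a, b, c, g}.
Period 2, room 5: eliminating its period and room leaves {b}.
Period 2, room 6: eliminating its period and room leaves {a, c}.
Period 3, room 1: eliminating its period and room leaves {d, e, g}.
Period 3, room 3: eliminating its period and room leaves {b, d, f, g}.
Period 3, room 4: eliminating its period and room leaves {b, d, g}.
Period 3, room 5: eliminating its period and room leaves {b, d, e, f}.
Period 3, room 6: eliminating its period and room leaves {e, f}.
Period 4, room 1: eliminating its period and room leaves {c, e, g}.
Period 4, room 3: eliminating its period and room leaves {b, c, f, g}.
Period 4, room 4: eliminating its period and room leaves {b, g}.
Period 4, room 5: eliminating its period and room leaves {b, e, f}.
Period 4, room 6: eliminating its period and room leaves {c, e, f}.
Period 6, room 1: eliminating its period and room leaves {c, d, e}.
Period 6, room 3: eliminating its period and room leaves {c, d, f}.
Period 6, room 5: eliminating its period and room leaves {d, e, f}.
Period 6, room 6: eliminating its period and room leaves {c, e, f}.
Period 7, room 2: eliminating its period and room leaves {c}.
Period 7, room 3: eliminating its period and room leaves {c, d}.
Enumerating the assignments across these blanks that avoid any period or room repeat gives 14 completions.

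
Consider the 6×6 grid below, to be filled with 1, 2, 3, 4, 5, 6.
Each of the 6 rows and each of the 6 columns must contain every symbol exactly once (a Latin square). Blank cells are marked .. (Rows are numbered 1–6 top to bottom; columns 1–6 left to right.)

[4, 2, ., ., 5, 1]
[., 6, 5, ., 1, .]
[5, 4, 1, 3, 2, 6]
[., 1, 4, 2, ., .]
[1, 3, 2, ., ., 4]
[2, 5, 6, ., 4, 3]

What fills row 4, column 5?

Row 1, column 3: row 1 has {1, 2, 4, 5} and column 3 has {1, 2, 4, 5, 6}, leaving only 3.
Row 1, column 4: row 1 has {1, 2, 3, 4, 5} and column 4 has {2, 3}, leaving only 6.
Row 2, column 1: row 2 has {1, 5, 6} and column 1 has {1, 2, 4, 5}, leaving only 3.
Row 2, column 4: row 2 has {1, 3, 5, 6} and column 4 has {2, 3, 6}, leaving only 4.
Row 2, column 6: row 2 has {1, 3, 4, 5, 6} and column 6 has {1, 3, 4, 6}, leaving only 2.
Row 4, column 1: row 4 has {1, 2, 4} and column 1 has {1, 2, 3, 4, 5}, leaving only 6.
Row 4 already has {1, 2, 4, 6} and column 5 already has {1, 2, 4, 5}, so row 4, column 5 must be 3.

3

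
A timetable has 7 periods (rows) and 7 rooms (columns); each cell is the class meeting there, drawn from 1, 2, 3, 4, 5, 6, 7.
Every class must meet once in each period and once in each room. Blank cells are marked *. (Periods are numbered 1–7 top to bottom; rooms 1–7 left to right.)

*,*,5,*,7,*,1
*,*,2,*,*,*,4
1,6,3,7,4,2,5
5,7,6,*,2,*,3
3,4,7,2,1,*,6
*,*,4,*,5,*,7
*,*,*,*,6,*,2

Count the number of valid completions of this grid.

Period 1, room 1: eliminating its period and room leaves {2, 4, 6}.
Period 1, room 2: eliminating its period and room leaves {2, 3}.
Period 1, room 4: eliminating its period and room leaves {3, 4, 6}.
Period 1, room 6: eliminating its period and room leaves {3, 4, 6}.
Period 2, room 1: eliminating its period and room leaves {6, 7}.
Period 2, room 2: eliminating its period and room leaves {1, 3, 5}.
Period 2, room 4: eliminating its period and room leaves {1, 3, 5, 6}.
Period 2, room 5: eliminating its period and room leaves {3}.
Period 2, room 6: eliminating its period and room leaves {1, 3, 5, 6, 7}.
Period 4, room 4: eliminating its period and room leaves {1, 4}.
Period 4, room 6: eliminating its period and room leaves {1, 4}.
Period 5, room 6: eliminating its period and room leaves {5}.
Period 6, room 1: eliminating its period and room leaves {2, 6}.
Period 6, room 2: eliminating its period and room leaves {1, 2, 3}.
Period 6, room 4: eliminating its period and room leaves {1, 3, 6}.
Period 6, room 6: eliminating its period and room leaves {1, 3, 6}.
Period 7, room 1: eliminating its period and room leaves {4, 7}.
Period 7, room 2: eliminating its period and room leaves {1, 3, 5}.
Period 7, room 3: eliminating its period and room leaves {1}.
Period 7, room 4: eliminating its period and room leaves {1, 3, 4, 5}.
Period 7, room 6: eliminating its period and room leaves {1, 3, 4, 5, 7}.
Enumerating the assignments across these blanks that avoid any period or room repeat gives 8 completions.

8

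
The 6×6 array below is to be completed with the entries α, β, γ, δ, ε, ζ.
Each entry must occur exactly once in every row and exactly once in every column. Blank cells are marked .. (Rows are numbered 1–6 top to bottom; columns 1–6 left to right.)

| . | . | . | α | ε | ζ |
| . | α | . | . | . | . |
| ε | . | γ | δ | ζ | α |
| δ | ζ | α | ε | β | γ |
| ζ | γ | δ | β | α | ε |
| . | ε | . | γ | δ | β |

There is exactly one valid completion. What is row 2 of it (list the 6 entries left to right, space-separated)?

Row 2, column 4: row 2 has {α} and column 4 has {α, β, γ, δ, ε}, leaving only ζ.
Row 2, column 5: row 2 has {α, ζ} and column 5 has {α, β, δ, ε, ζ}, leaving only γ.
Row 2, column 1: row 2 has {α, γ, ζ} and column 1 has {δ, ε, ζ}, leaving only β.
Row 2, column 3: row 2 has {α, β, γ, ζ} and column 3 has {α, γ, δ}, leaving only ε.
Row 2, column 6: row 2 has {α, β, γ, ε, ζ} and column 6 has {α, β, γ, ε, ζ}, leaving only δ.
So row 2 reads: β α ε ζ γ δ.

β α ε ζ γ δ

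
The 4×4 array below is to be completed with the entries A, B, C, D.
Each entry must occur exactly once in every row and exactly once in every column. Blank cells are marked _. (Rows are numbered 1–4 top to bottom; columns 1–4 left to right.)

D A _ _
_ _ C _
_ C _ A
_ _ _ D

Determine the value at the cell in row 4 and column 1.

C

Row 1, column 3: row 1 has {A, D} and column 3 has {C}, leaving only B.
Row 1, column 4: row 1 has {A, B, D} and column 4 has {A, D}, leaving only C.
Row 2, column 4: row 2 has {C} and column 4 has {A, C, D}, leaving only B.
Row 2, column 1: row 2 has {B, C} and column 1 has {D}, leaving only A.
Row 2, column 2: row 2 has {A, B, C} and column 2 has {A, C}, leaving only D.
Row 3, column 1: row 3 has {A, C} and column 1 has {A, D}, leaving only B.
Row 4 already has {D} and column 1 already has {A, B, D}, so row 4, column 1 must be C.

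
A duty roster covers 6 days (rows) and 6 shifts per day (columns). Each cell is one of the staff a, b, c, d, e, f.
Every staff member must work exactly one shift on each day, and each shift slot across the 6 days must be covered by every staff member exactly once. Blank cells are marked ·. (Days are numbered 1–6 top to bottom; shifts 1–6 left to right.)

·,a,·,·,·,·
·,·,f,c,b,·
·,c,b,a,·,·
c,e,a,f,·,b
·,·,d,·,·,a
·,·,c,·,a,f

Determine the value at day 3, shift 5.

e

Day 1, shift 3: day 1 has {a} and shift 3 has {a, b, c, d, f}, leaving only e.
Day 2, shift 2: day 2 has {b, c, f} and shift 2 has {a, c, e}, leaving only d.
Day 2, shift 6: day 2 has {b, c, d, f} and shift 6 has {a, b, f}, leaving only e.
Day 2, shift 1: day 2 has {b, c, d, e, f} and shift 1 has {c}, leaving only a.
Day 3, shift 6: day 3 has {a, b, c} and shift 6 has {a, b, e, f}, leaving only d.
Day 1, shift 6: day 1 has {a, e} and shift 6 has {a, b, d, e, f}, leaving only c.
Day 4, shift 5: day 4 has {a, b, c, e, f} and shift 5 has {a, b}, leaving only d.
Day 1, shift 5: day 1 has {a, c, e} and shift 5 has {a, b, d}, leaving only f.
Day 3 already has {a, b, c, d} and shift 5 already has {a, b, d, f}, so day 3, shift 5 must be e.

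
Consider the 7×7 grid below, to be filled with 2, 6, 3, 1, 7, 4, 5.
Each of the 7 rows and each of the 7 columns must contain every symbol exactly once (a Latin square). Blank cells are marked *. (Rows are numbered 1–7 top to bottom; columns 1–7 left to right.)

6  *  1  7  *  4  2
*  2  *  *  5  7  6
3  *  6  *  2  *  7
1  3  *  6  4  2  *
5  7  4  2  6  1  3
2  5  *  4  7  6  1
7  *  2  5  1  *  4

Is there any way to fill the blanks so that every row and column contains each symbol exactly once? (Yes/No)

No

Row 1, column 2: row 1 together with column 2 already contain {2, 6, 3, 1, 7, 4, 5} — every symbol — so nothing can go there. The grid has no valid completion.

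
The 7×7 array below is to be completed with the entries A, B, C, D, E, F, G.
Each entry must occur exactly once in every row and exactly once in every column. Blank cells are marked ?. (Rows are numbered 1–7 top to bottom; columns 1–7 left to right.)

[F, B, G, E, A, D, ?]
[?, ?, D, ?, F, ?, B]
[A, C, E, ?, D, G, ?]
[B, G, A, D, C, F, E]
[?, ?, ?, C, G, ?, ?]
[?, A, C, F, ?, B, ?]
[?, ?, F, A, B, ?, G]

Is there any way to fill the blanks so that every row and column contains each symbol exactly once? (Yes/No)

Yes

No row or column among the givens repeats a symbol, and propagating forced cells runs into no contradiction.
One valid completion exists (for instance, F B G E A D C / C E D G F A B / A C E B D G F / B G A D C F E / D F B C G E A / G A C F E B D / E D F A B C G).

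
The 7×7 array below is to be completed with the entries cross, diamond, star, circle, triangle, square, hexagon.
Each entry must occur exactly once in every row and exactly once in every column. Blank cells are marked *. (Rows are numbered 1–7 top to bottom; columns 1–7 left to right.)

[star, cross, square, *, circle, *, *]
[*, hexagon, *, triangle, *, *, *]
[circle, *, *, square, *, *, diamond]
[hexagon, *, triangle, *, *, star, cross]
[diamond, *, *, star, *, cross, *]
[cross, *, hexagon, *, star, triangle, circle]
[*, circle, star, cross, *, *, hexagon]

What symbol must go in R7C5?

Row 1, column 7: row 1 has {cross, star, circle, square} and column 7 has {cross, diamond, circle, hexagon}, leaving only triangle.
Row 2, column 1: row 2 has {triangle, hexagon} and column 1 has {cross, diamond, star, circle, hexagon}, leaving only square.
Row 2, column 7: row 2 has {triangle, square, hexagon} and column 7 has {cross, diamond, circle, triangle, hexagon}, leaving only star.
Row 3, column 3: row 3 has {diamond, circle, square} and column 3 has {star, triangle, square, hexagon}, leaving only cross.
Row 3, column 6: row 3 has {cross, diamond, circle, square} and column 6 has {cross, star, triangle}, leaving only hexagon.
Row 1, column 6: row 1 has {cross, star, circle, triangle, square} and column 6 has {cross, star, triangle, hexagon}, leaving only diamond.
Row 1, column 4: row 1 has {cross, diamond, star, circle, triangle, square} and column 4 has {cross, star, triangle, square}, leaving only hexagon.
Row 2, column 6: row 2 has {star, triangle, square, hexagon} and column 6 has {cross, diamond, star, triangle, hexagon}, leaving only circle.
Row 2, column 3: row 2 has {star, circle, triangle, square, hexagon} and column 3 has {cross, star, triangle, square, hexagon}, leaving only diamond.
Row 2, column 5: row 2 has {diamond, star, circle, triangle, square, hexagon} and column 5 has {star, circle}, leaving only cross.
Row 3, column 5: row 3 has {cross, diamond, circle, square, hexagon} and column 5 has {cross, star, circle}, leaving only triangle.
Row 3, column 2: row 3 has {cross, diamond, circle, triangle, square, hexagon} and column 2 has {cross, circle, hexagon}, leaving only star.
Row 5, column 3: row 5 has {cross, diamond, star} and column 3 has {cross, diamond, star, triangle, square, hexagon}, leaving only circle.
Row 5, column 7: row 5 has {cross, diamond, star, circle} and column 7 has {cross, diamond, star, circle, triangle, hexagon}, leaving only square.
Row 5, column 2: row 5 has {cross, diamond, star, circle, square} and column 2 has {cross, star, circle, hexagon}, leaving only triangle.
Row 5, column 5: row 5 has {cross, diamond, star, circle, triangle, square} and column 5 has {cross, star, circle, triangle}, leaving only hexagon.
Row 6, column 4: row 6 has {cross, star, circle, triangle, hexagon} and column 4 has {cross, star, triangle, square, hexagon}, leaving only diamond.
Row 4, column 4: row 4 has {cross, star, triangle, hexagon} and column 4 has {cross, diamond, star, triangle, square, hexagon}, leaving only circle.
Row 6, column 2: row 6 has {cross, diamond, star, circle, triangle, hexagon} and column 2 has {cross, star, circle, triangle, hexagon}, leaving only square.
Row 4, column 2: row 4 has {cross, star, circle, triangle, hexagon} and column 2 has {cross, star, circle, triangle, square, hexagon}, leaving only diamond.
Row 4, column 5: row 4 has {cross, diamond, star, circle, triangle, hexagon} and column 5 has {cross, star, circle, triangle, hexagon}, leaving only square.
Row 7 already has {cross, star, circle, hexagon} and column 5 already has {cross, star, circle, triangle, square, hexagon}, so row 7, column 5 must be diamond.

diamond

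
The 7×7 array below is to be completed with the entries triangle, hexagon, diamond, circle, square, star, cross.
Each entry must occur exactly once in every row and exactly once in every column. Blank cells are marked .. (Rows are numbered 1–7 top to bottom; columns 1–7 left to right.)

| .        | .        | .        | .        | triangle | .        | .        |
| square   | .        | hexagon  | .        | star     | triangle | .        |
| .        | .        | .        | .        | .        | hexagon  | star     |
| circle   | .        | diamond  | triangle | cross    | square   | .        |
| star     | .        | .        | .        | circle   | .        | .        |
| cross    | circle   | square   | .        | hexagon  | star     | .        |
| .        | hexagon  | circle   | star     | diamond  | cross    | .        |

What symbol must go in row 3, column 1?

diamond

Row 3, column 5: row 3 has {hexagon, star} and column 5 has {triangle, hexagon, diamond, circle, star, cross}, leaving only square.
Row 4, column 2: row 4 has {triangle, diamond, circle, square, cross} and column 2 has {hexagon, circle}, leaving only star.
Row 4, column 7: row 4 has {triangle, diamond, circle, square, star, cross} and column 7 has {star}, leaving only hexagon.
Row 5, column 6: row 5 has {circle, star} and column 6 has {triangle, hexagon, square, star, cross}, leaving only diamond.
Row 1, column 6: row 1 has {triangle} and column 6 has {triangle, hexagon, diamond, square, star, cross}, leaving only circle.
Row 6, column 4: row 6 has {hexagon, circle, square, star, cross} and column 4 has {triangle, star}, leaving only diamond.
Row 6, column 7: row 6 has {hexagon, diamond, circle, square, star, cross} and column 7 has {hexagon, star}, leaving only triangle.
Row 7, column 1: row 7 has {hexagon, diamond, circle, star, cross} and column 1 has {circle, square, star, cross}, leaving only triangle.
Row 3 already has {hexagon, square, star} and column 1 already has {triangle, circle, square, star, cross}, so row 3, column 1 must be diamond.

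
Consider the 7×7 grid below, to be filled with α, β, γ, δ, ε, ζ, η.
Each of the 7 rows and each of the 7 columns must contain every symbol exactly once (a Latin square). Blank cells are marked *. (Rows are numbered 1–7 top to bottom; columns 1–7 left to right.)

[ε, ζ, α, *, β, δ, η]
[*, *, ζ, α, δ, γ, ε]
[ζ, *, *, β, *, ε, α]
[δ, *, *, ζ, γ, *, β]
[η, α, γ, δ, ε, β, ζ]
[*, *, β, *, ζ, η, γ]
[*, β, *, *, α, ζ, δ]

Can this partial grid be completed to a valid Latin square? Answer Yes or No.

Yes

No row or column among the givens repeats a symbol, and propagating forced cells runs into no contradiction.
One valid completion exists (for instance, ε ζ α γ β δ η / β η ζ α δ γ ε / ζ γ δ β η ε α / δ ε η ζ γ α β / η α γ δ ε β ζ / α δ β ε ζ η γ / γ β ε η α ζ δ).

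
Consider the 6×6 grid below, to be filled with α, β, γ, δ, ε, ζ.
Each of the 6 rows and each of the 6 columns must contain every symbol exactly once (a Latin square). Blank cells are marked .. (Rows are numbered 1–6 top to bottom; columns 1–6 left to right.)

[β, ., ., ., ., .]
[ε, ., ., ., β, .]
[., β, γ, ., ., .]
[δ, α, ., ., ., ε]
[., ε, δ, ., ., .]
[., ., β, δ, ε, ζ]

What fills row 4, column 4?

Row 4, column 3: row 4 has {α, δ, ε} and column 3 has {β, γ, δ}, leaving only ζ.
Row 2, column 3: row 2 has {β, ε} and column 3 has {β, γ, δ, ζ}, leaving only α.
Row 1, column 3: row 1 has {β} and column 3 has {α, β, γ, δ, ζ}, leaving only ε.
Row 4, column 5: row 4 has {α, δ, ε, ζ} and column 5 has {β, ε}, leaving only γ.
Row 4 already has {α, γ, δ, ε, ζ} and column 4 already has {δ}, so row 4, column 4 must be β.

β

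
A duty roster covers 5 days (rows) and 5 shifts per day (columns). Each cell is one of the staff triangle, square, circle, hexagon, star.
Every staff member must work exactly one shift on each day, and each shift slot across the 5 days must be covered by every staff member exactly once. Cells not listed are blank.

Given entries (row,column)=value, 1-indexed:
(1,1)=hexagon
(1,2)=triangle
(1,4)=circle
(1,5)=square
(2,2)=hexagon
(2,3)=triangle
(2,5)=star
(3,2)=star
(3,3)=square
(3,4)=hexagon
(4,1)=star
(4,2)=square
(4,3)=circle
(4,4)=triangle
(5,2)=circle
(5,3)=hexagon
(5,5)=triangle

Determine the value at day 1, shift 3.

Day 1 already has {triangle, square, circle, hexagon} and shift 3 already has {triangle, square, circle, hexagon}, so day 1, shift 3 must be star.

star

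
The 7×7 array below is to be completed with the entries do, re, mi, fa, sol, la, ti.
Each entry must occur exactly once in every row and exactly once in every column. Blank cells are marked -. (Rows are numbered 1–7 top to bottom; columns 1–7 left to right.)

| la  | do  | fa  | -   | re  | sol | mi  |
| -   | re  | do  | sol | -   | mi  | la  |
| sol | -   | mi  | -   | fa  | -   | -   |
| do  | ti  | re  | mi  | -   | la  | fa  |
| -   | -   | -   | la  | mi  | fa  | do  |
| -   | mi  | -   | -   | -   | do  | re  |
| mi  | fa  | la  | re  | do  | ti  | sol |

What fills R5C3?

Row 1, column 4: row 1 has {do, re, mi, fa, sol, la} and column 4 has {re, mi, sol, la}, leaving only ti.
Row 2, column 5: row 2 has {do, re, mi, sol, la} and column 5 has {do, re, mi, fa}, leaving only ti.
Row 2, column 1: row 2 has {do, re, mi, sol, la, ti} and column 1 has {do, mi, sol, la}, leaving only fa.
Row 3, column 2: row 3 has {mi, fa, sol} and column 2 has {do, re, mi, fa, ti}, leaving only la.
Row 3, column 4: row 3 has {mi, fa, sol, la} and column 4 has {re, mi, sol, la, ti}, leaving only do.
Row 3, column 6: row 3 has {do, mi, fa, sol, la} and column 6 has {do, mi, fa, sol, la, ti}, leaving only re.
Row 3, column 7: row 3 has {do, re, mi, fa, sol, la} and column 7 has {do, re, mi, fa, sol, la}, leaving only ti.
Row 4, column 5: row 4 has {do, re, mi, fa, la, ti} and column 5 has {do, re, mi, fa, ti}, leaving only sol.
Row 5, column 2: row 5 has {do, mi, fa, la} and column 2 has {do, re, mi, fa, la, ti}, leaving only sol.
Row 5 already has {do, mi, fa, sol, la} and column 3 already has {do, re, mi, fa, la}, so row 5, column 3 must be ti.

ti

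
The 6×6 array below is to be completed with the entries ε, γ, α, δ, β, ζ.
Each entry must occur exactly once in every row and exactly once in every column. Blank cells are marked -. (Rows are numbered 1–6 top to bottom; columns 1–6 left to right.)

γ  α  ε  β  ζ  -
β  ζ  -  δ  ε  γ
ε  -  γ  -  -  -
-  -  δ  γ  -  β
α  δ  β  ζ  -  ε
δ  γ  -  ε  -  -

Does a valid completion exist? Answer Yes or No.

Yes

No row or column among the givens repeats a symbol, and propagating forced cells runs into no contradiction.
One valid completion exists (for instance, γ α ε β ζ δ / β ζ α δ ε γ / ε β γ α δ ζ / ζ ε δ γ α β / α δ β ζ γ ε / δ γ ζ ε β α).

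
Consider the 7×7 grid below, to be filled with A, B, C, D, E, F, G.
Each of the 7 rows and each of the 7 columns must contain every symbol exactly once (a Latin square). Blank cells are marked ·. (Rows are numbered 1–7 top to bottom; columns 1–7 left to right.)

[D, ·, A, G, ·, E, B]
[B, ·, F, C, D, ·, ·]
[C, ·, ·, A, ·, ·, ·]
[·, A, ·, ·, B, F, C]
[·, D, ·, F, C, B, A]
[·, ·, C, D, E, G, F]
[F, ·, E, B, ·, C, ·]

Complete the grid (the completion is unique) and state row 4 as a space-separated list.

G A D E B F C

Row 4, column 4: row 4 has {A, B, C, F} and column 4 has {A, B, C, D, F, G}, leaving only E.
Row 4, column 1: row 4 has {A, B, C, E, F} and column 1 has {B, C, D, F}, leaving only G.
Row 4, column 3: row 4 has {A, B, C, E, F, G} and column 3 has {A, C, E, F}, leaving only D.
So row 4 reads: G A D E B F C.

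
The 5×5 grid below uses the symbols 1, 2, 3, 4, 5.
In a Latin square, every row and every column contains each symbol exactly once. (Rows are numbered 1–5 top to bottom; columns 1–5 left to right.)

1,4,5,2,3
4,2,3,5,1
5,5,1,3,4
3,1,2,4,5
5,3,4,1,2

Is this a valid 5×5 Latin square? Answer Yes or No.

No

Row 3 contains 5 twice (at columns 1 and 2), so it is not a permutation.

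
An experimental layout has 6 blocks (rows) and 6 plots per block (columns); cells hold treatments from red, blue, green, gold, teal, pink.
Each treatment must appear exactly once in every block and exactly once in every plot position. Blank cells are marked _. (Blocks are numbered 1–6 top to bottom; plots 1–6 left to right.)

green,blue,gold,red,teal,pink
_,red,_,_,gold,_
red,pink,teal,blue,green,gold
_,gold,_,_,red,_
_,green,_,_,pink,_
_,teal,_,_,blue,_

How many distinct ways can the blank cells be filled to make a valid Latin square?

Block 2, plot 1: eliminating its block and plot leaves {blue, teal, pink}.
Block 2, plot 3: eliminating its block and plot leaves {blue, green, pink}.
Block 2, plot 4: eliminating its block and plot leaves {green, teal, pink}.
Block 2, plot 6: eliminating its block and plot leaves {blue, green, teal}.
Block 4, plot 1: eliminating its block and plot leaves {blue, teal, pink}.
Block 4, plot 3: eliminating its block and plot leaves {blue, green, pink}.
Block 4, plot 4: eliminating its block and plot leaves {green, teal, pink}.
Block 4, plot 6: eliminating its block and plot leaves {blue, green, teal}.
Block 5, plot 1: eliminating its block and plot leaves {blue, gold, teal}.
Block 5, plot 3: eliminating its block and plot leaves {red, blue}.
Block 5, plot 4: eliminating its block and plot leaves {gold, teal}.
Block 5, plot 6: eliminating its block and plot leaves {red, blue, teal}.
Block 6, plot 1: eliminating its block and plot leaves {gold, pink}.
Block 6, plot 3: eliminating its block and plot leaves {red, green, pink}.
Block 6, plot 4: eliminating its block and plot leaves {green, gold, pink}.
Block 6, plot 6: eliminating its block and plot leaves {red, green}.
Enumerating the assignments across these blanks that avoid any block or plot repeat gives 20 completions.

20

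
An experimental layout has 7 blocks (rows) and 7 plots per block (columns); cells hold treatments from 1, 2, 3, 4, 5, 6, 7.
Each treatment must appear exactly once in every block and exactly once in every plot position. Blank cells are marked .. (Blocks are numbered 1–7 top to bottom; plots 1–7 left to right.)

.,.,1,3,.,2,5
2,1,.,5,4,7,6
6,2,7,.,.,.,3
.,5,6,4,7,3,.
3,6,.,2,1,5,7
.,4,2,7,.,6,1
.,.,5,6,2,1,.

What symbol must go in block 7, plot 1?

Block 1, plot 2: block 1 has {1, 2, 3, 5} and plot 2 has {1, 2, 4, 5, 6}, leaving only 7.
Block 1, plot 1: block 1 has {1, 2, 3, 5, 7} and plot 1 has {2, 3, 6}, leaving only 4.
Block 7 already has {1, 2, 5, 6} and plot 1 already has {2, 3, 4, 6}, so block 7, plot 1 must be 7.

7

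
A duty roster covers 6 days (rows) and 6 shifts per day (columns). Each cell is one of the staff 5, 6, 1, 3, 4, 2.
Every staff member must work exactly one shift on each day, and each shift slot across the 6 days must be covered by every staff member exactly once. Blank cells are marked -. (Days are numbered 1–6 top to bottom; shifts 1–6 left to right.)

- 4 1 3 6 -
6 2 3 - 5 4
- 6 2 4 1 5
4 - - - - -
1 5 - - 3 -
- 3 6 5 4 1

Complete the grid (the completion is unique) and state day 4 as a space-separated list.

4 1 5 6 2 3

Day 4, shift 2: day 4 has {4} and shift 2 has {5, 6, 3, 4, 2}, leaving only 1.
Day 4, shift 3: day 4 has {1, 4} and shift 3 has {6, 1, 3, 2}, leaving only 5.
Day 4, shift 5: day 4 has {5, 1, 4} and shift 5 has {5, 6, 1, 3, 4}, leaving only 2.
Day 4, shift 4: day 4 has {5, 1, 4, 2} and shift 4 has {5, 3, 4}, leaving only 6.
Day 4, shift 6: day 4 has {5, 6, 1, 4, 2} and shift 6 has {5, 1, 4}, leaving only 3.
So day 4 reads: 4 1 5 6 2 3.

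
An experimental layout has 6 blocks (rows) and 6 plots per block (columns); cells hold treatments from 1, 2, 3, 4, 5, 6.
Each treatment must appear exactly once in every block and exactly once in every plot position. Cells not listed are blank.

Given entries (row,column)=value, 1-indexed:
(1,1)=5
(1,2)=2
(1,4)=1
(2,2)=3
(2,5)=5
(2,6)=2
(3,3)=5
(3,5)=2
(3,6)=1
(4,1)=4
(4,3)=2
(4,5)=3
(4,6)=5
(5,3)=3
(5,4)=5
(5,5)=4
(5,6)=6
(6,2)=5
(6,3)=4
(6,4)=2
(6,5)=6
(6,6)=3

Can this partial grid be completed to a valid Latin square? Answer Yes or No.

Block 1, plot 5: block 1 together with plot 5 already contain {1, 2, 3, 4, 5, 6} — every symbol — so nothing can go there. The grid has no valid completion.

No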